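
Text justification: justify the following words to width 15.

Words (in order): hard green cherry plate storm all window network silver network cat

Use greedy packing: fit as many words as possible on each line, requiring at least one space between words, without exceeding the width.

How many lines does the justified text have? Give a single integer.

Line 1: ['hard', 'green'] (min_width=10, slack=5)
Line 2: ['cherry', 'plate'] (min_width=12, slack=3)
Line 3: ['storm', 'all'] (min_width=9, slack=6)
Line 4: ['window', 'network'] (min_width=14, slack=1)
Line 5: ['silver', 'network'] (min_width=14, slack=1)
Line 6: ['cat'] (min_width=3, slack=12)
Total lines: 6

Answer: 6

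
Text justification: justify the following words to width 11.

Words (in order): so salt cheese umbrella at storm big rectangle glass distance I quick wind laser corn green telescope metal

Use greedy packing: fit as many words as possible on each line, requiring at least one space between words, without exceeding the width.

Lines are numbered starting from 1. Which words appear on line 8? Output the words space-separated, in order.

Line 1: ['so', 'salt'] (min_width=7, slack=4)
Line 2: ['cheese'] (min_width=6, slack=5)
Line 3: ['umbrella', 'at'] (min_width=11, slack=0)
Line 4: ['storm', 'big'] (min_width=9, slack=2)
Line 5: ['rectangle'] (min_width=9, slack=2)
Line 6: ['glass'] (min_width=5, slack=6)
Line 7: ['distance', 'I'] (min_width=10, slack=1)
Line 8: ['quick', 'wind'] (min_width=10, slack=1)
Line 9: ['laser', 'corn'] (min_width=10, slack=1)
Line 10: ['green'] (min_width=5, slack=6)
Line 11: ['telescope'] (min_width=9, slack=2)
Line 12: ['metal'] (min_width=5, slack=6)

Answer: quick wind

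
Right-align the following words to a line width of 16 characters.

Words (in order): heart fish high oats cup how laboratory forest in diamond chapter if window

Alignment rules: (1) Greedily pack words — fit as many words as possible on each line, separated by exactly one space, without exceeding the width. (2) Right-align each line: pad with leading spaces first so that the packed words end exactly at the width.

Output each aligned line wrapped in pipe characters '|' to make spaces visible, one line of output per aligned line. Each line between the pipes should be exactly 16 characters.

Answer: | heart fish high|
|    oats cup how|
|      laboratory|
|       forest in|
| diamond chapter|
|       if window|

Derivation:
Line 1: ['heart', 'fish', 'high'] (min_width=15, slack=1)
Line 2: ['oats', 'cup', 'how'] (min_width=12, slack=4)
Line 3: ['laboratory'] (min_width=10, slack=6)
Line 4: ['forest', 'in'] (min_width=9, slack=7)
Line 5: ['diamond', 'chapter'] (min_width=15, slack=1)
Line 6: ['if', 'window'] (min_width=9, slack=7)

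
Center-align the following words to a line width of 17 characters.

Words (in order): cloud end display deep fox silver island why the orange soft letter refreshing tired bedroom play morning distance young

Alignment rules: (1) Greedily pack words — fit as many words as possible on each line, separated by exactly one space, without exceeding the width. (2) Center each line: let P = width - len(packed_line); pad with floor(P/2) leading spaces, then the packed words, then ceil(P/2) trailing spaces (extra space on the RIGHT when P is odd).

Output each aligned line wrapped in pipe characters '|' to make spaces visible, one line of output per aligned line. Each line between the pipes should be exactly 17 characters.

Line 1: ['cloud', 'end', 'display'] (min_width=17, slack=0)
Line 2: ['deep', 'fox', 'silver'] (min_width=15, slack=2)
Line 3: ['island', 'why', 'the'] (min_width=14, slack=3)
Line 4: ['orange', 'soft'] (min_width=11, slack=6)
Line 5: ['letter', 'refreshing'] (min_width=17, slack=0)
Line 6: ['tired', 'bedroom'] (min_width=13, slack=4)
Line 7: ['play', 'morning'] (min_width=12, slack=5)
Line 8: ['distance', 'young'] (min_width=14, slack=3)

Answer: |cloud end display|
| deep fox silver |
| island why the  |
|   orange soft   |
|letter refreshing|
|  tired bedroom  |
|  play morning   |
| distance young  |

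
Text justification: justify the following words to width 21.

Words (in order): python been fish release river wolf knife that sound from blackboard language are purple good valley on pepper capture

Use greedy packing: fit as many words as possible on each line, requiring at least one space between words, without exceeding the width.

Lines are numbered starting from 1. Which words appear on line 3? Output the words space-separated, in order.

Answer: knife that sound from

Derivation:
Line 1: ['python', 'been', 'fish'] (min_width=16, slack=5)
Line 2: ['release', 'river', 'wolf'] (min_width=18, slack=3)
Line 3: ['knife', 'that', 'sound', 'from'] (min_width=21, slack=0)
Line 4: ['blackboard', 'language'] (min_width=19, slack=2)
Line 5: ['are', 'purple', 'good'] (min_width=15, slack=6)
Line 6: ['valley', 'on', 'pepper'] (min_width=16, slack=5)
Line 7: ['capture'] (min_width=7, slack=14)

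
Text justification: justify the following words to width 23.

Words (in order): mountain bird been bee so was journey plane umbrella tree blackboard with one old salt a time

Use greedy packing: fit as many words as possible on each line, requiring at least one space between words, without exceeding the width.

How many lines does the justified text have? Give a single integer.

Answer: 5

Derivation:
Line 1: ['mountain', 'bird', 'been', 'bee'] (min_width=22, slack=1)
Line 2: ['so', 'was', 'journey', 'plane'] (min_width=20, slack=3)
Line 3: ['umbrella', 'tree'] (min_width=13, slack=10)
Line 4: ['blackboard', 'with', 'one', 'old'] (min_width=23, slack=0)
Line 5: ['salt', 'a', 'time'] (min_width=11, slack=12)
Total lines: 5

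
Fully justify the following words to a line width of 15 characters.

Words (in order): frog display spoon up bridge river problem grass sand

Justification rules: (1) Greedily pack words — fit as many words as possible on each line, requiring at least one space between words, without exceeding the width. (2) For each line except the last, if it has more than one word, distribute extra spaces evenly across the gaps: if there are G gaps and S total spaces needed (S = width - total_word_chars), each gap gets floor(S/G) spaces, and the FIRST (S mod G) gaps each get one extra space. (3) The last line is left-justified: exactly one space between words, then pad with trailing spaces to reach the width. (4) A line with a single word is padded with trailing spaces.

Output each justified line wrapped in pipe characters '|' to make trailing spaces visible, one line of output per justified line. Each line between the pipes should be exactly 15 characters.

Answer: |frog    display|
|spoon up bridge|
|river   problem|
|grass sand     |

Derivation:
Line 1: ['frog', 'display'] (min_width=12, slack=3)
Line 2: ['spoon', 'up', 'bridge'] (min_width=15, slack=0)
Line 3: ['river', 'problem'] (min_width=13, slack=2)
Line 4: ['grass', 'sand'] (min_width=10, slack=5)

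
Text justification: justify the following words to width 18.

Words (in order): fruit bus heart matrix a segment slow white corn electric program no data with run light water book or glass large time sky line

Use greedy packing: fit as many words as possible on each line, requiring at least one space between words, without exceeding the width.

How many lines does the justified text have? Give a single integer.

Line 1: ['fruit', 'bus', 'heart'] (min_width=15, slack=3)
Line 2: ['matrix', 'a', 'segment'] (min_width=16, slack=2)
Line 3: ['slow', 'white', 'corn'] (min_width=15, slack=3)
Line 4: ['electric', 'program'] (min_width=16, slack=2)
Line 5: ['no', 'data', 'with', 'run'] (min_width=16, slack=2)
Line 6: ['light', 'water', 'book'] (min_width=16, slack=2)
Line 7: ['or', 'glass', 'large'] (min_width=14, slack=4)
Line 8: ['time', 'sky', 'line'] (min_width=13, slack=5)
Total lines: 8

Answer: 8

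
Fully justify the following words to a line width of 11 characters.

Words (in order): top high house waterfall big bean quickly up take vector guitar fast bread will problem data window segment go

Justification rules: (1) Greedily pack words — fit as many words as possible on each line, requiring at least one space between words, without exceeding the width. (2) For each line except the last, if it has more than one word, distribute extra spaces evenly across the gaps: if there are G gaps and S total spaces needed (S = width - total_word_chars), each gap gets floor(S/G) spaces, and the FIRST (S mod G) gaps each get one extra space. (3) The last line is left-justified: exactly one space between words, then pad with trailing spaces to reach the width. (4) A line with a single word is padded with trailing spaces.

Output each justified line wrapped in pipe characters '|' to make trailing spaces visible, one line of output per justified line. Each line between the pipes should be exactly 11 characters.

Answer: |top    high|
|house      |
|waterfall  |
|big    bean|
|quickly  up|
|take vector|
|guitar fast|
|bread  will|
|problem    |
|data window|
|segment go |

Derivation:
Line 1: ['top', 'high'] (min_width=8, slack=3)
Line 2: ['house'] (min_width=5, slack=6)
Line 3: ['waterfall'] (min_width=9, slack=2)
Line 4: ['big', 'bean'] (min_width=8, slack=3)
Line 5: ['quickly', 'up'] (min_width=10, slack=1)
Line 6: ['take', 'vector'] (min_width=11, slack=0)
Line 7: ['guitar', 'fast'] (min_width=11, slack=0)
Line 8: ['bread', 'will'] (min_width=10, slack=1)
Line 9: ['problem'] (min_width=7, slack=4)
Line 10: ['data', 'window'] (min_width=11, slack=0)
Line 11: ['segment', 'go'] (min_width=10, slack=1)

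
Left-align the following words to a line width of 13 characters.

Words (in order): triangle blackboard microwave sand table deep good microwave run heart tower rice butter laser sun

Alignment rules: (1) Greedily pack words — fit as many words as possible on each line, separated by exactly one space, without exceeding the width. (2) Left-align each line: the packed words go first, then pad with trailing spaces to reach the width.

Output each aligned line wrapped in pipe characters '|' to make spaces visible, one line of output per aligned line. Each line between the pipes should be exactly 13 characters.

Answer: |triangle     |
|blackboard   |
|microwave    |
|sand table   |
|deep good    |
|microwave run|
|heart tower  |
|rice butter  |
|laser sun    |

Derivation:
Line 1: ['triangle'] (min_width=8, slack=5)
Line 2: ['blackboard'] (min_width=10, slack=3)
Line 3: ['microwave'] (min_width=9, slack=4)
Line 4: ['sand', 'table'] (min_width=10, slack=3)
Line 5: ['deep', 'good'] (min_width=9, slack=4)
Line 6: ['microwave', 'run'] (min_width=13, slack=0)
Line 7: ['heart', 'tower'] (min_width=11, slack=2)
Line 8: ['rice', 'butter'] (min_width=11, slack=2)
Line 9: ['laser', 'sun'] (min_width=9, slack=4)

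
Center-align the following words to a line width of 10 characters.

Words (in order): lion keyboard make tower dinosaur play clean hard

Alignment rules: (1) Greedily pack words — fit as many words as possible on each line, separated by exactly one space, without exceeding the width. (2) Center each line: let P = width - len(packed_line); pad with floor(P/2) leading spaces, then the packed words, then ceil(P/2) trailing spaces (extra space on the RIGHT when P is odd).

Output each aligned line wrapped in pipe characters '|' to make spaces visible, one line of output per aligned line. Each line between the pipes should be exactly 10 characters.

Answer: |   lion   |
| keyboard |
|make tower|
| dinosaur |
|play clean|
|   hard   |

Derivation:
Line 1: ['lion'] (min_width=4, slack=6)
Line 2: ['keyboard'] (min_width=8, slack=2)
Line 3: ['make', 'tower'] (min_width=10, slack=0)
Line 4: ['dinosaur'] (min_width=8, slack=2)
Line 5: ['play', 'clean'] (min_width=10, slack=0)
Line 6: ['hard'] (min_width=4, slack=6)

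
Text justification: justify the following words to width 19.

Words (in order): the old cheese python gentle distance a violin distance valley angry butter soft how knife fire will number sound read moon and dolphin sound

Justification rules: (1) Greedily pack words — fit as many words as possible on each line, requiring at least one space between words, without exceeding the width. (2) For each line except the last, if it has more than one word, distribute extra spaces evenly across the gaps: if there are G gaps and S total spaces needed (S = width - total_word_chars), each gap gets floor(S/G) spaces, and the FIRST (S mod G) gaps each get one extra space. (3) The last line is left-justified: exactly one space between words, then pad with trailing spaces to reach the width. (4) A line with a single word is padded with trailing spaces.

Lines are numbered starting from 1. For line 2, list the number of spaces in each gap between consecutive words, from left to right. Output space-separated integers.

Answer: 7

Derivation:
Line 1: ['the', 'old', 'cheese'] (min_width=14, slack=5)
Line 2: ['python', 'gentle'] (min_width=13, slack=6)
Line 3: ['distance', 'a', 'violin'] (min_width=17, slack=2)
Line 4: ['distance', 'valley'] (min_width=15, slack=4)
Line 5: ['angry', 'butter', 'soft'] (min_width=17, slack=2)
Line 6: ['how', 'knife', 'fire', 'will'] (min_width=19, slack=0)
Line 7: ['number', 'sound', 'read'] (min_width=17, slack=2)
Line 8: ['moon', 'and', 'dolphin'] (min_width=16, slack=3)
Line 9: ['sound'] (min_width=5, slack=14)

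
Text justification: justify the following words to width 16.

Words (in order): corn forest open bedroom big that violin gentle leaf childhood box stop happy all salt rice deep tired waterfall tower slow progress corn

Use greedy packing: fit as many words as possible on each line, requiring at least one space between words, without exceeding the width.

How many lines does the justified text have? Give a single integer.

Line 1: ['corn', 'forest', 'open'] (min_width=16, slack=0)
Line 2: ['bedroom', 'big', 'that'] (min_width=16, slack=0)
Line 3: ['violin', 'gentle'] (min_width=13, slack=3)
Line 4: ['leaf', 'childhood'] (min_width=14, slack=2)
Line 5: ['box', 'stop', 'happy'] (min_width=14, slack=2)
Line 6: ['all', 'salt', 'rice'] (min_width=13, slack=3)
Line 7: ['deep', 'tired'] (min_width=10, slack=6)
Line 8: ['waterfall', 'tower'] (min_width=15, slack=1)
Line 9: ['slow', 'progress'] (min_width=13, slack=3)
Line 10: ['corn'] (min_width=4, slack=12)
Total lines: 10

Answer: 10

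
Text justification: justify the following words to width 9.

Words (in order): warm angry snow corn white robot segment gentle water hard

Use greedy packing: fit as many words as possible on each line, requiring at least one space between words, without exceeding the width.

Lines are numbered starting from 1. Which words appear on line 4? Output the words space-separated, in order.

Answer: white

Derivation:
Line 1: ['warm'] (min_width=4, slack=5)
Line 2: ['angry'] (min_width=5, slack=4)
Line 3: ['snow', 'corn'] (min_width=9, slack=0)
Line 4: ['white'] (min_width=5, slack=4)
Line 5: ['robot'] (min_width=5, slack=4)
Line 6: ['segment'] (min_width=7, slack=2)
Line 7: ['gentle'] (min_width=6, slack=3)
Line 8: ['water'] (min_width=5, slack=4)
Line 9: ['hard'] (min_width=4, slack=5)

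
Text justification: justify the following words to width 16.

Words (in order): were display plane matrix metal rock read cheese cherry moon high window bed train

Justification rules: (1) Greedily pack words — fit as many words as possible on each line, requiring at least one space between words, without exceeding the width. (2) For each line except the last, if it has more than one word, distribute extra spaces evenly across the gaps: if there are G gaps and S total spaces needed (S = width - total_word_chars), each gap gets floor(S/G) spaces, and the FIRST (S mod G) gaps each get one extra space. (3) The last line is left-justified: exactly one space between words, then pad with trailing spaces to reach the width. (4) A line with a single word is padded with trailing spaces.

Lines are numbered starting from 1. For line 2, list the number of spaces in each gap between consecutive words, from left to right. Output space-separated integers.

Line 1: ['were', 'display'] (min_width=12, slack=4)
Line 2: ['plane', 'matrix'] (min_width=12, slack=4)
Line 3: ['metal', 'rock', 'read'] (min_width=15, slack=1)
Line 4: ['cheese', 'cherry'] (min_width=13, slack=3)
Line 5: ['moon', 'high', 'window'] (min_width=16, slack=0)
Line 6: ['bed', 'train'] (min_width=9, slack=7)

Answer: 5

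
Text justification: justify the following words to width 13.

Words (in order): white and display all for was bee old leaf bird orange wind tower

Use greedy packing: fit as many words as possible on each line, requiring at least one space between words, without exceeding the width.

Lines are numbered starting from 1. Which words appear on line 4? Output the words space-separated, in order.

Answer: old leaf bird

Derivation:
Line 1: ['white', 'and'] (min_width=9, slack=4)
Line 2: ['display', 'all'] (min_width=11, slack=2)
Line 3: ['for', 'was', 'bee'] (min_width=11, slack=2)
Line 4: ['old', 'leaf', 'bird'] (min_width=13, slack=0)
Line 5: ['orange', 'wind'] (min_width=11, slack=2)
Line 6: ['tower'] (min_width=5, slack=8)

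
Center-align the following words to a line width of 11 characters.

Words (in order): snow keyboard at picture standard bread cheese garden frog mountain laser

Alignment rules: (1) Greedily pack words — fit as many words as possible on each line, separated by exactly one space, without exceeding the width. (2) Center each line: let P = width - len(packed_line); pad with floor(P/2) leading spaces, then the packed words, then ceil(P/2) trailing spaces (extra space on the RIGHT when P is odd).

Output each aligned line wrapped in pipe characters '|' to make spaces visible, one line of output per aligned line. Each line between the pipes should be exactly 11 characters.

Answer: |   snow    |
|keyboard at|
|  picture  |
| standard  |
|   bread   |
|  cheese   |
|garden frog|
| mountain  |
|   laser   |

Derivation:
Line 1: ['snow'] (min_width=4, slack=7)
Line 2: ['keyboard', 'at'] (min_width=11, slack=0)
Line 3: ['picture'] (min_width=7, slack=4)
Line 4: ['standard'] (min_width=8, slack=3)
Line 5: ['bread'] (min_width=5, slack=6)
Line 6: ['cheese'] (min_width=6, slack=5)
Line 7: ['garden', 'frog'] (min_width=11, slack=0)
Line 8: ['mountain'] (min_width=8, slack=3)
Line 9: ['laser'] (min_width=5, slack=6)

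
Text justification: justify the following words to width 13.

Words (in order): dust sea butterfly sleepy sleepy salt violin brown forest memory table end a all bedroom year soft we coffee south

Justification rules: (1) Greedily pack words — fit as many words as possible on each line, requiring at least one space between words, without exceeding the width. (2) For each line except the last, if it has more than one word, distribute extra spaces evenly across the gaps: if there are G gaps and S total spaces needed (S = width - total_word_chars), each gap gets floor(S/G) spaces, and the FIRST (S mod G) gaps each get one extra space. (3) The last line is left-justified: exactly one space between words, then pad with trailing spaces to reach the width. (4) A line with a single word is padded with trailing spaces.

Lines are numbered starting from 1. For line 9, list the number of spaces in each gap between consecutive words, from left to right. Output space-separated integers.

Line 1: ['dust', 'sea'] (min_width=8, slack=5)
Line 2: ['butterfly'] (min_width=9, slack=4)
Line 3: ['sleepy', 'sleepy'] (min_width=13, slack=0)
Line 4: ['salt', 'violin'] (min_width=11, slack=2)
Line 5: ['brown', 'forest'] (min_width=12, slack=1)
Line 6: ['memory', 'table'] (min_width=12, slack=1)
Line 7: ['end', 'a', 'all'] (min_width=9, slack=4)
Line 8: ['bedroom', 'year'] (min_width=12, slack=1)
Line 9: ['soft', 'we'] (min_width=7, slack=6)
Line 10: ['coffee', 'south'] (min_width=12, slack=1)

Answer: 7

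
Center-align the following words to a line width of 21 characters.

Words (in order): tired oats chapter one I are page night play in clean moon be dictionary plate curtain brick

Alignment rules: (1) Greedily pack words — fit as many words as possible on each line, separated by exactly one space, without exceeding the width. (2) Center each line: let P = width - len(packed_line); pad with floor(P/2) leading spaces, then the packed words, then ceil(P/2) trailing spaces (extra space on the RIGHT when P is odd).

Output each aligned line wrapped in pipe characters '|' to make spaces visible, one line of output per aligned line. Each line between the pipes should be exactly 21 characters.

Answer: | tired oats chapter  |
|one I are page night |
|play in clean moon be|
|  dictionary plate   |
|    curtain brick    |

Derivation:
Line 1: ['tired', 'oats', 'chapter'] (min_width=18, slack=3)
Line 2: ['one', 'I', 'are', 'page', 'night'] (min_width=20, slack=1)
Line 3: ['play', 'in', 'clean', 'moon', 'be'] (min_width=21, slack=0)
Line 4: ['dictionary', 'plate'] (min_width=16, slack=5)
Line 5: ['curtain', 'brick'] (min_width=13, slack=8)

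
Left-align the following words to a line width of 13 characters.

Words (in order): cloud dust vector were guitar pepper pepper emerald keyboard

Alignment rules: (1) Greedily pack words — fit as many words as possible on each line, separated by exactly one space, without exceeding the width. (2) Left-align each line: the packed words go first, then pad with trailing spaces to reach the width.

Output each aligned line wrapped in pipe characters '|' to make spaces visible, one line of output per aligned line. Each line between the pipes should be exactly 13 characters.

Line 1: ['cloud', 'dust'] (min_width=10, slack=3)
Line 2: ['vector', 'were'] (min_width=11, slack=2)
Line 3: ['guitar', 'pepper'] (min_width=13, slack=0)
Line 4: ['pepper'] (min_width=6, slack=7)
Line 5: ['emerald'] (min_width=7, slack=6)
Line 6: ['keyboard'] (min_width=8, slack=5)

Answer: |cloud dust   |
|vector were  |
|guitar pepper|
|pepper       |
|emerald      |
|keyboard     |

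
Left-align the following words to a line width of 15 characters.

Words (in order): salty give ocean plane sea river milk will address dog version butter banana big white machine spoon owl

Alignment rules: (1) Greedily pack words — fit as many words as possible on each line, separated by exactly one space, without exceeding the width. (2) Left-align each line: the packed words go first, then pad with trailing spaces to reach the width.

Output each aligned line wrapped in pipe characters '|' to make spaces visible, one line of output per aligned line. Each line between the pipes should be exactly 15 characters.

Line 1: ['salty', 'give'] (min_width=10, slack=5)
Line 2: ['ocean', 'plane', 'sea'] (min_width=15, slack=0)
Line 3: ['river', 'milk', 'will'] (min_width=15, slack=0)
Line 4: ['address', 'dog'] (min_width=11, slack=4)
Line 5: ['version', 'butter'] (min_width=14, slack=1)
Line 6: ['banana', 'big'] (min_width=10, slack=5)
Line 7: ['white', 'machine'] (min_width=13, slack=2)
Line 8: ['spoon', 'owl'] (min_width=9, slack=6)

Answer: |salty give     |
|ocean plane sea|
|river milk will|
|address dog    |
|version butter |
|banana big     |
|white machine  |
|spoon owl      |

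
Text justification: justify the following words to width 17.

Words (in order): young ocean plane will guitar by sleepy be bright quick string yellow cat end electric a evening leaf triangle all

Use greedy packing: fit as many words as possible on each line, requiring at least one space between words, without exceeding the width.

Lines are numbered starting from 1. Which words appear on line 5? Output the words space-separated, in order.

Answer: yellow cat end

Derivation:
Line 1: ['young', 'ocean', 'plane'] (min_width=17, slack=0)
Line 2: ['will', 'guitar', 'by'] (min_width=14, slack=3)
Line 3: ['sleepy', 'be', 'bright'] (min_width=16, slack=1)
Line 4: ['quick', 'string'] (min_width=12, slack=5)
Line 5: ['yellow', 'cat', 'end'] (min_width=14, slack=3)
Line 6: ['electric', 'a'] (min_width=10, slack=7)
Line 7: ['evening', 'leaf'] (min_width=12, slack=5)
Line 8: ['triangle', 'all'] (min_width=12, slack=5)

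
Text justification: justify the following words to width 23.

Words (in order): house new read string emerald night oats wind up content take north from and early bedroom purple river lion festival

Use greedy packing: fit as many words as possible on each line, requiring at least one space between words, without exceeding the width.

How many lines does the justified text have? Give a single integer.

Line 1: ['house', 'new', 'read', 'string'] (min_width=21, slack=2)
Line 2: ['emerald', 'night', 'oats', 'wind'] (min_width=23, slack=0)
Line 3: ['up', 'content', 'take', 'north'] (min_width=21, slack=2)
Line 4: ['from', 'and', 'early', 'bedroom'] (min_width=22, slack=1)
Line 5: ['purple', 'river', 'lion'] (min_width=17, slack=6)
Line 6: ['festival'] (min_width=8, slack=15)
Total lines: 6

Answer: 6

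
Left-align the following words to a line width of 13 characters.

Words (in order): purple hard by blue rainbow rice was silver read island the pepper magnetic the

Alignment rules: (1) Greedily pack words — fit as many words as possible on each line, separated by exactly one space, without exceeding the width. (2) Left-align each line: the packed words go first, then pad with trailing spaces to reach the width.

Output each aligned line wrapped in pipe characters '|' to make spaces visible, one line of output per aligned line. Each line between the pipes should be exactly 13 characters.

Line 1: ['purple', 'hard'] (min_width=11, slack=2)
Line 2: ['by', 'blue'] (min_width=7, slack=6)
Line 3: ['rainbow', 'rice'] (min_width=12, slack=1)
Line 4: ['was', 'silver'] (min_width=10, slack=3)
Line 5: ['read', 'island'] (min_width=11, slack=2)
Line 6: ['the', 'pepper'] (min_width=10, slack=3)
Line 7: ['magnetic', 'the'] (min_width=12, slack=1)

Answer: |purple hard  |
|by blue      |
|rainbow rice |
|was silver   |
|read island  |
|the pepper   |
|magnetic the |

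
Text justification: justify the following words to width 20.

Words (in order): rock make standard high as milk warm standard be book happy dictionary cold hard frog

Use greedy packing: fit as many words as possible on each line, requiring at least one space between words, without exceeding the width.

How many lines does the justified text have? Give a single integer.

Answer: 5

Derivation:
Line 1: ['rock', 'make', 'standard'] (min_width=18, slack=2)
Line 2: ['high', 'as', 'milk', 'warm'] (min_width=17, slack=3)
Line 3: ['standard', 'be', 'book'] (min_width=16, slack=4)
Line 4: ['happy', 'dictionary'] (min_width=16, slack=4)
Line 5: ['cold', 'hard', 'frog'] (min_width=14, slack=6)
Total lines: 5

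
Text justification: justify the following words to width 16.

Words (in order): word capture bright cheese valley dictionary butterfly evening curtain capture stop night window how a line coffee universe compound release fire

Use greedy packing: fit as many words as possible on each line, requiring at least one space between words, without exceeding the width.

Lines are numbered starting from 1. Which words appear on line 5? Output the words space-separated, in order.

Answer: butterfly

Derivation:
Line 1: ['word', 'capture'] (min_width=12, slack=4)
Line 2: ['bright', 'cheese'] (min_width=13, slack=3)
Line 3: ['valley'] (min_width=6, slack=10)
Line 4: ['dictionary'] (min_width=10, slack=6)
Line 5: ['butterfly'] (min_width=9, slack=7)
Line 6: ['evening', 'curtain'] (min_width=15, slack=1)
Line 7: ['capture', 'stop'] (min_width=12, slack=4)
Line 8: ['night', 'window', 'how'] (min_width=16, slack=0)
Line 9: ['a', 'line', 'coffee'] (min_width=13, slack=3)
Line 10: ['universe'] (min_width=8, slack=8)
Line 11: ['compound', 'release'] (min_width=16, slack=0)
Line 12: ['fire'] (min_width=4, slack=12)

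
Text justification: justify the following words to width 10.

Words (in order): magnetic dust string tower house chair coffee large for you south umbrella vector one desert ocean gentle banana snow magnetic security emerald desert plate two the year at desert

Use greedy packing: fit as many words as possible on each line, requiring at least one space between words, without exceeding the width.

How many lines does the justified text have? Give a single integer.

Line 1: ['magnetic'] (min_width=8, slack=2)
Line 2: ['dust'] (min_width=4, slack=6)
Line 3: ['string'] (min_width=6, slack=4)
Line 4: ['tower'] (min_width=5, slack=5)
Line 5: ['house'] (min_width=5, slack=5)
Line 6: ['chair'] (min_width=5, slack=5)
Line 7: ['coffee'] (min_width=6, slack=4)
Line 8: ['large', 'for'] (min_width=9, slack=1)
Line 9: ['you', 'south'] (min_width=9, slack=1)
Line 10: ['umbrella'] (min_width=8, slack=2)
Line 11: ['vector', 'one'] (min_width=10, slack=0)
Line 12: ['desert'] (min_width=6, slack=4)
Line 13: ['ocean'] (min_width=5, slack=5)
Line 14: ['gentle'] (min_width=6, slack=4)
Line 15: ['banana'] (min_width=6, slack=4)
Line 16: ['snow'] (min_width=4, slack=6)
Line 17: ['magnetic'] (min_width=8, slack=2)
Line 18: ['security'] (min_width=8, slack=2)
Line 19: ['emerald'] (min_width=7, slack=3)
Line 20: ['desert'] (min_width=6, slack=4)
Line 21: ['plate', 'two'] (min_width=9, slack=1)
Line 22: ['the', 'year'] (min_width=8, slack=2)
Line 23: ['at', 'desert'] (min_width=9, slack=1)
Total lines: 23

Answer: 23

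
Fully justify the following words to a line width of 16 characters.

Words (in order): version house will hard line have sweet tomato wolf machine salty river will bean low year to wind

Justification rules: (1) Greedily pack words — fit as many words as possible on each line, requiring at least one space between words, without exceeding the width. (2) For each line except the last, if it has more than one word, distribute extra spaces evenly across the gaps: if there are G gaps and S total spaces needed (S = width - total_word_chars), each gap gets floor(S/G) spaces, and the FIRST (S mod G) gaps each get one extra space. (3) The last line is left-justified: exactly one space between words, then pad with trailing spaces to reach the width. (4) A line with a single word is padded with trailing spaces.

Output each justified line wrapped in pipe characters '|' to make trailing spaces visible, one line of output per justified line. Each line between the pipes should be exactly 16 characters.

Line 1: ['version', 'house'] (min_width=13, slack=3)
Line 2: ['will', 'hard', 'line'] (min_width=14, slack=2)
Line 3: ['have', 'sweet'] (min_width=10, slack=6)
Line 4: ['tomato', 'wolf'] (min_width=11, slack=5)
Line 5: ['machine', 'salty'] (min_width=13, slack=3)
Line 6: ['river', 'will', 'bean'] (min_width=15, slack=1)
Line 7: ['low', 'year', 'to', 'wind'] (min_width=16, slack=0)

Answer: |version    house|
|will  hard  line|
|have       sweet|
|tomato      wolf|
|machine    salty|
|river  will bean|
|low year to wind|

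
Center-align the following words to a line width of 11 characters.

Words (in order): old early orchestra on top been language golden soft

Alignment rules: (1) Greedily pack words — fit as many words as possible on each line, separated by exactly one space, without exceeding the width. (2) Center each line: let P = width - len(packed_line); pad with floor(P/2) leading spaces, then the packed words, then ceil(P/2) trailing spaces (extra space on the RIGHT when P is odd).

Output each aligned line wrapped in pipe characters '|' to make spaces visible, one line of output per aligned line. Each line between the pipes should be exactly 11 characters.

Line 1: ['old', 'early'] (min_width=9, slack=2)
Line 2: ['orchestra'] (min_width=9, slack=2)
Line 3: ['on', 'top', 'been'] (min_width=11, slack=0)
Line 4: ['language'] (min_width=8, slack=3)
Line 5: ['golden', 'soft'] (min_width=11, slack=0)

Answer: | old early |
| orchestra |
|on top been|
| language  |
|golden soft|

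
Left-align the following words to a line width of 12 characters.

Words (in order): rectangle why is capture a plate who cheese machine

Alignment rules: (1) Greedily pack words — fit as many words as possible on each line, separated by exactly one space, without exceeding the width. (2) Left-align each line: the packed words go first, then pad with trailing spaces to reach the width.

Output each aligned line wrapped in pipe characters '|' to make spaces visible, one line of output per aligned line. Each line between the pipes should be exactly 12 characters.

Answer: |rectangle   |
|why is      |
|capture a   |
|plate who   |
|cheese      |
|machine     |

Derivation:
Line 1: ['rectangle'] (min_width=9, slack=3)
Line 2: ['why', 'is'] (min_width=6, slack=6)
Line 3: ['capture', 'a'] (min_width=9, slack=3)
Line 4: ['plate', 'who'] (min_width=9, slack=3)
Line 5: ['cheese'] (min_width=6, slack=6)
Line 6: ['machine'] (min_width=7, slack=5)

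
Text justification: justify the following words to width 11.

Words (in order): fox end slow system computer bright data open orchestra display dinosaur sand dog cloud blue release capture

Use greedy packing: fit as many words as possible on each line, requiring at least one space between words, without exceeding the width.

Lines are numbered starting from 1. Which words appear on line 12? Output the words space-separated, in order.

Answer: capture

Derivation:
Line 1: ['fox', 'end'] (min_width=7, slack=4)
Line 2: ['slow', 'system'] (min_width=11, slack=0)
Line 3: ['computer'] (min_width=8, slack=3)
Line 4: ['bright', 'data'] (min_width=11, slack=0)
Line 5: ['open'] (min_width=4, slack=7)
Line 6: ['orchestra'] (min_width=9, slack=2)
Line 7: ['display'] (min_width=7, slack=4)
Line 8: ['dinosaur'] (min_width=8, slack=3)
Line 9: ['sand', 'dog'] (min_width=8, slack=3)
Line 10: ['cloud', 'blue'] (min_width=10, slack=1)
Line 11: ['release'] (min_width=7, slack=4)
Line 12: ['capture'] (min_width=7, slack=4)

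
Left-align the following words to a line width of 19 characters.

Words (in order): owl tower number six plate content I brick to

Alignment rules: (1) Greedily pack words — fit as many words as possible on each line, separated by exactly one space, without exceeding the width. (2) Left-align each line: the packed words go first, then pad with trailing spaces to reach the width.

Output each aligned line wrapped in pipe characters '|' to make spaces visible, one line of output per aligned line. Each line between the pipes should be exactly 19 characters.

Answer: |owl tower number   |
|six plate content I|
|brick to           |

Derivation:
Line 1: ['owl', 'tower', 'number'] (min_width=16, slack=3)
Line 2: ['six', 'plate', 'content', 'I'] (min_width=19, slack=0)
Line 3: ['brick', 'to'] (min_width=8, slack=11)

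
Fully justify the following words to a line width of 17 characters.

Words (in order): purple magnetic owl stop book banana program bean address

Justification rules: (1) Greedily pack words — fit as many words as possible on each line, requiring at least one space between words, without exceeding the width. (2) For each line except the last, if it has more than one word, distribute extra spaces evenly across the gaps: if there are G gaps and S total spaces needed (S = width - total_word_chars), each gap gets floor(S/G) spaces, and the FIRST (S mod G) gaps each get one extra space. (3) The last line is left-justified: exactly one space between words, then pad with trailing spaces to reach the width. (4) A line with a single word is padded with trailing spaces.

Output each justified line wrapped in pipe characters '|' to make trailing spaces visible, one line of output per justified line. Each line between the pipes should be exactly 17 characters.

Answer: |purple   magnetic|
|owl   stop   book|
|banana    program|
|bean address     |

Derivation:
Line 1: ['purple', 'magnetic'] (min_width=15, slack=2)
Line 2: ['owl', 'stop', 'book'] (min_width=13, slack=4)
Line 3: ['banana', 'program'] (min_width=14, slack=3)
Line 4: ['bean', 'address'] (min_width=12, slack=5)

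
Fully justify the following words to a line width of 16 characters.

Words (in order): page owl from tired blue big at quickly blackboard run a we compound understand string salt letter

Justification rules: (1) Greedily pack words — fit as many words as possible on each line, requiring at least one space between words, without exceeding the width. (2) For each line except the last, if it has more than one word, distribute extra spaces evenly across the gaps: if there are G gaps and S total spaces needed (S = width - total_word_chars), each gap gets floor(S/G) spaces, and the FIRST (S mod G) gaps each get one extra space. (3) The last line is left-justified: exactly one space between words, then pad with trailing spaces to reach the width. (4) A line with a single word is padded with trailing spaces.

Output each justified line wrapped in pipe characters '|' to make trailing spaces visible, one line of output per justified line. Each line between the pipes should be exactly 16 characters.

Answer: |page   owl  from|
|tired  blue  big|
|at       quickly|
|blackboard run a|
|we      compound|
|understand      |
|string      salt|
|letter          |

Derivation:
Line 1: ['page', 'owl', 'from'] (min_width=13, slack=3)
Line 2: ['tired', 'blue', 'big'] (min_width=14, slack=2)
Line 3: ['at', 'quickly'] (min_width=10, slack=6)
Line 4: ['blackboard', 'run', 'a'] (min_width=16, slack=0)
Line 5: ['we', 'compound'] (min_width=11, slack=5)
Line 6: ['understand'] (min_width=10, slack=6)
Line 7: ['string', 'salt'] (min_width=11, slack=5)
Line 8: ['letter'] (min_width=6, slack=10)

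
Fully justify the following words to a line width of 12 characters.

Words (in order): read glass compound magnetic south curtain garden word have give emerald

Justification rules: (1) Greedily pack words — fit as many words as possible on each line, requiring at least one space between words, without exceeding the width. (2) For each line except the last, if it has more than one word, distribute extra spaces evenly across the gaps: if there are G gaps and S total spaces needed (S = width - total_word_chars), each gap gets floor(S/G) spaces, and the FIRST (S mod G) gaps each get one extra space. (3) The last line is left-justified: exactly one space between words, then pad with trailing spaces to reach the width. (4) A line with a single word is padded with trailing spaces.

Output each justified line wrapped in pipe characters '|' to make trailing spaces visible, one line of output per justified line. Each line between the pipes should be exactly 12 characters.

Line 1: ['read', 'glass'] (min_width=10, slack=2)
Line 2: ['compound'] (min_width=8, slack=4)
Line 3: ['magnetic'] (min_width=8, slack=4)
Line 4: ['south'] (min_width=5, slack=7)
Line 5: ['curtain'] (min_width=7, slack=5)
Line 6: ['garden', 'word'] (min_width=11, slack=1)
Line 7: ['have', 'give'] (min_width=9, slack=3)
Line 8: ['emerald'] (min_width=7, slack=5)

Answer: |read   glass|
|compound    |
|magnetic    |
|south       |
|curtain     |
|garden  word|
|have    give|
|emerald     |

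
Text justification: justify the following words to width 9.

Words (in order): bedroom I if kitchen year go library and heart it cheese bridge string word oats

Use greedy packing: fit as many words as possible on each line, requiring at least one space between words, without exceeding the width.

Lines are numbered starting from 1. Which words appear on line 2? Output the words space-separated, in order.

Answer: if

Derivation:
Line 1: ['bedroom', 'I'] (min_width=9, slack=0)
Line 2: ['if'] (min_width=2, slack=7)
Line 3: ['kitchen'] (min_width=7, slack=2)
Line 4: ['year', 'go'] (min_width=7, slack=2)
Line 5: ['library'] (min_width=7, slack=2)
Line 6: ['and', 'heart'] (min_width=9, slack=0)
Line 7: ['it', 'cheese'] (min_width=9, slack=0)
Line 8: ['bridge'] (min_width=6, slack=3)
Line 9: ['string'] (min_width=6, slack=3)
Line 10: ['word', 'oats'] (min_width=9, slack=0)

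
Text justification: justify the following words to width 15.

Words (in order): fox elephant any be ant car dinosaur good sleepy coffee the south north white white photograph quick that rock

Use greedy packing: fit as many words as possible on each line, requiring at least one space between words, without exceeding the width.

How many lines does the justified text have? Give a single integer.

Answer: 8

Derivation:
Line 1: ['fox', 'elephant'] (min_width=12, slack=3)
Line 2: ['any', 'be', 'ant', 'car'] (min_width=14, slack=1)
Line 3: ['dinosaur', 'good'] (min_width=13, slack=2)
Line 4: ['sleepy', 'coffee'] (min_width=13, slack=2)
Line 5: ['the', 'south', 'north'] (min_width=15, slack=0)
Line 6: ['white', 'white'] (min_width=11, slack=4)
Line 7: ['photograph'] (min_width=10, slack=5)
Line 8: ['quick', 'that', 'rock'] (min_width=15, slack=0)
Total lines: 8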